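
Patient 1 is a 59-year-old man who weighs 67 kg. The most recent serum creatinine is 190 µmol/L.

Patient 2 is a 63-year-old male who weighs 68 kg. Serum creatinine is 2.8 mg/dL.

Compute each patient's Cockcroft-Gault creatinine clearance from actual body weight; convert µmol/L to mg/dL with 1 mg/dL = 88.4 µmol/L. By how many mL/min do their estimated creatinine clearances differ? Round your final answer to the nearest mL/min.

9 mL/min

Patient 1: SCr = 190 / 88.4 = 2.149 mg/dL
Patient 1: CrCl = (140 − 59) × 67 / (72 × 2.149) = 5427.0 / 154.73 ≈ 35.1 mL/min
Patient 2: CrCl = (140 − 63) × 68 / (72 × 2.8) = 5236.0 / 201.60 ≈ 26.0 mL/min
|35.1 − 26.0| = 9.1 mL/min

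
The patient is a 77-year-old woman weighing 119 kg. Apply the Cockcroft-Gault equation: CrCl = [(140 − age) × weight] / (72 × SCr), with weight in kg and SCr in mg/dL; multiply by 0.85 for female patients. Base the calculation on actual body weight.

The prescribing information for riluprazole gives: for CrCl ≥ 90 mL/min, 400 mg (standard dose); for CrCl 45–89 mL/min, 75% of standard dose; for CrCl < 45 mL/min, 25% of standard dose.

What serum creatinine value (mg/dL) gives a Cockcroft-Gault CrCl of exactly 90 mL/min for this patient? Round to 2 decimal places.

0.98 mg/dL

Standard dose requires CrCl ≥ 90 mL/min.
Set (140 − 77) × 119 × 0.85 / (72 × SCr) = 90
SCr = (140 − 77) × 119 × 0.85 / (72 × 90) = 0.983 mg/dL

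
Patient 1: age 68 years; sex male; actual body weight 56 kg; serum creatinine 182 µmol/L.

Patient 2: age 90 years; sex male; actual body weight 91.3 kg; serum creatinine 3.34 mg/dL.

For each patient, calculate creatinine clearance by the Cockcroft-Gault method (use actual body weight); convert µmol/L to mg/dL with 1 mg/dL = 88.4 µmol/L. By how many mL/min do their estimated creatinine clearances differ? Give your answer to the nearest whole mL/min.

8 mL/min

Patient 1: SCr = 182 / 88.4 = 2.059 mg/dL
Patient 1: CrCl = (140 − 68) × 56 / (72 × 2.059) = 4032.0 / 148.25 ≈ 27.2 mL/min
Patient 2: CrCl = (140 − 90) × 91.3 / (72 × 3.34) = 4565.0 / 240.48 ≈ 19.0 mL/min
|27.2 − 19.0| = 8.2 mL/min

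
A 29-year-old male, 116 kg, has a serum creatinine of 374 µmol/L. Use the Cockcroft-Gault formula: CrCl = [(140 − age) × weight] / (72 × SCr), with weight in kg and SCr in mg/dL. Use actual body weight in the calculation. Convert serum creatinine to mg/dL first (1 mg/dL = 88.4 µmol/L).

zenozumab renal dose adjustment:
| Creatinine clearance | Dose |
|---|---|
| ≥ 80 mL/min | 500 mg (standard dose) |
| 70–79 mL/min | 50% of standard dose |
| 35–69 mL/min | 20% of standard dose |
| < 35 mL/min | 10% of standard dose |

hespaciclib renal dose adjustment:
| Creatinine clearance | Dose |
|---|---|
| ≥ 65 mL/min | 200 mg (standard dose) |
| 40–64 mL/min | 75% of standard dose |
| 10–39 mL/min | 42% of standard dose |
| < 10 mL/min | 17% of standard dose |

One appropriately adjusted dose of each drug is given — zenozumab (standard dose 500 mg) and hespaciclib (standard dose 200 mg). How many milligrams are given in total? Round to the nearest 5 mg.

SCr = 374 / 88.4 = 4.231 mg/dL
CrCl = (140 − 29) × 116 / (72 × 4.231) = 12876.0 / 304.63 ≈ 42.3 mL/min
CrCl ≈ 42 mL/min.
zenozumab: 35–69 mL/min → 20% of 500 mg = 100 mg.
hespaciclib: 40–64 mL/min → 75% of 200 mg = 150 mg.
Total = 100 + 150 = 250 mg.

250 mg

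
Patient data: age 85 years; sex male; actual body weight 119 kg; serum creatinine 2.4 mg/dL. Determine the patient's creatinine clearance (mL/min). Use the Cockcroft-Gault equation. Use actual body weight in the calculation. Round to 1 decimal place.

37.9 mL/min

CrCl = (140 − 85) × 119 / (72 × 2.4) = 6545.0 / 172.80 ≈ 37.9 mL/min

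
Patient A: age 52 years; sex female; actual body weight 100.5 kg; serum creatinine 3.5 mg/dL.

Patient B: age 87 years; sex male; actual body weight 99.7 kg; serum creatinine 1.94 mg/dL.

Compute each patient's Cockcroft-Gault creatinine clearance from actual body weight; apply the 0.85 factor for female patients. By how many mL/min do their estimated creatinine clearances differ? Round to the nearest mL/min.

8 mL/min

Patient A: CrCl = (140 − 52) × 100.5 / (72 × 3.5) × 0.85 = 8844.0 / 252.00 × 0.85 ≈ 29.8 mL/min
Patient B: CrCl = (140 − 87) × 99.7 / (72 × 1.94) = 5284.1 / 139.68 ≈ 37.8 mL/min
|29.8 − 37.8| = 8.0 mL/min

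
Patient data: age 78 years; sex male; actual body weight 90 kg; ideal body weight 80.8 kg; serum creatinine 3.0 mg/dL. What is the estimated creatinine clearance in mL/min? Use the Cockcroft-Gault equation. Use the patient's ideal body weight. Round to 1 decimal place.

23.2 mL/min

CrCl = (140 − 78) × 80.8 / (72 × 3) = 5009.6 / 216.00 ≈ 23.2 mL/min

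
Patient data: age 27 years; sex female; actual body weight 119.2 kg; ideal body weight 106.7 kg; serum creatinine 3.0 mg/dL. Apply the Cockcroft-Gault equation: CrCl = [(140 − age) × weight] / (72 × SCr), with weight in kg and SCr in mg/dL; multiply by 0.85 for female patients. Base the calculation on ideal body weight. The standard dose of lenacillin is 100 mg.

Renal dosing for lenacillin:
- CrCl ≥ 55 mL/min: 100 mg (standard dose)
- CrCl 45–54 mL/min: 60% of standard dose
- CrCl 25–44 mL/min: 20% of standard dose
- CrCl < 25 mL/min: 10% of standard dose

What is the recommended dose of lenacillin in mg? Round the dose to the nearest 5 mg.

60 mg

CrCl = (140 − 27) × 106.7 / (72 × 3) × 0.85 = 12057.1 / 216.00 × 0.85 ≈ 47.4 mL/min
CrCl ≈ 47 mL/min → bracket 45–54 mL/min.
60% of 100 mg = 60 mg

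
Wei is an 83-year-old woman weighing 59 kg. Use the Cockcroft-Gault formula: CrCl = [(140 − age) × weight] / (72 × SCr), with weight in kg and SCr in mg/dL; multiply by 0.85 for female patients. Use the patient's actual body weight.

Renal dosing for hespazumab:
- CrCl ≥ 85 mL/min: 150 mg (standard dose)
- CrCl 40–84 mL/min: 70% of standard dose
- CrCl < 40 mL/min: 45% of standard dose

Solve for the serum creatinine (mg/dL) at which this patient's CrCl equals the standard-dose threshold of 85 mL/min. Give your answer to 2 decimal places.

Standard dose requires CrCl ≥ 85 mL/min.
Set (140 − 83) × 59 × 0.85 / (72 × SCr) = 85
SCr = (140 − 83) × 59 × 0.85 / (72 × 85) = 0.467 mg/dL

0.47 mg/dL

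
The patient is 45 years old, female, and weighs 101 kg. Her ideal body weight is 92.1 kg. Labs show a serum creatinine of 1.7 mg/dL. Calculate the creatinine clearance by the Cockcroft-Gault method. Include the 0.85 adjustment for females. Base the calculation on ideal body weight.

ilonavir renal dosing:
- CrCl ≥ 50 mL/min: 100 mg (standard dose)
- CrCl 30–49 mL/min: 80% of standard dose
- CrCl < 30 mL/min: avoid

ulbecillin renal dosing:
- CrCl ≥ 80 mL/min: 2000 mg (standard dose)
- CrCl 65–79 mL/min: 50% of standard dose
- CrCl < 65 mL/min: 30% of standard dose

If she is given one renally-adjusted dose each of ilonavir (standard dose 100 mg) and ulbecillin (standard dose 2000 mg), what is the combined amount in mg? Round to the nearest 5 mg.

700 mg

CrCl = (140 − 45) × 92.1 / (72 × 1.7) × 0.85 = 8749.5 / 122.40 × 0.85 ≈ 60.8 mL/min
CrCl ≈ 61 mL/min.
ilonavir: ≥ 50 mL/min → 100% of 100 mg = 100 mg.
ulbecillin: < 65 mL/min → 30% of 2000 mg = 600 mg.
Total = 100 + 600 = 700 mg.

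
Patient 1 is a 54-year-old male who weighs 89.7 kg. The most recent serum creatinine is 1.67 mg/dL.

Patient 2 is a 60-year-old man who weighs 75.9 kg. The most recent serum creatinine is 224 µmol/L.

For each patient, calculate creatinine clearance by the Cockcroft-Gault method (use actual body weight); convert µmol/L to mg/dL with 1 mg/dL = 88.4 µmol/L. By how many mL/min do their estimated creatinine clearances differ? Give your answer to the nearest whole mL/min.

31 mL/min

Patient 1: CrCl = (140 − 54) × 89.7 / (72 × 1.67) = 7714.2 / 120.24 ≈ 64.2 mL/min
Patient 2: SCr = 224 / 88.4 = 2.534 mg/dL
Patient 2: CrCl = (140 − 60) × 75.9 / (72 × 2.534) = 6072.0 / 182.45 ≈ 33.3 mL/min
|64.2 − 33.3| = 30.9 mL/min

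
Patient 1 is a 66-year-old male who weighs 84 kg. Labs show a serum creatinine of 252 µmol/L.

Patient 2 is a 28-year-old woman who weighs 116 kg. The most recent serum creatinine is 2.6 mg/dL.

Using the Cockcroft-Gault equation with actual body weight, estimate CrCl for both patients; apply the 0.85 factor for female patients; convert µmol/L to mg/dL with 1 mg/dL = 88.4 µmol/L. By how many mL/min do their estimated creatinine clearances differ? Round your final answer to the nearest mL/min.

29 mL/min

Patient 1: SCr = 252 / 88.4 = 2.851 mg/dL
Patient 1: CrCl = (140 − 66) × 84 / (72 × 2.851) = 6216.0 / 205.27 ≈ 30.3 mL/min
Patient 2: CrCl = (140 − 28) × 116 / (72 × 2.6) × 0.85 = 12992.0 / 187.20 × 0.85 ≈ 59.0 mL/min
|30.3 − 59.0| = 28.7 mL/min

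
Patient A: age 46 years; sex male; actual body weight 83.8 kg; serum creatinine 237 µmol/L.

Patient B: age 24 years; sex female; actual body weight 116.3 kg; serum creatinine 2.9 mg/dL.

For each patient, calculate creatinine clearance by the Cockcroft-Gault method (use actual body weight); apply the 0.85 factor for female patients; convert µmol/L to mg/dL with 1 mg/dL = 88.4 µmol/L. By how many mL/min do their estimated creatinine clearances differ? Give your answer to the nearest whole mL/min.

14 mL/min

Patient A: SCr = 237 / 88.4 = 2.681 mg/dL
Patient A: CrCl = (140 − 46) × 83.8 / (72 × 2.681) = 7877.2 / 193.03 ≈ 40.8 mL/min
Patient B: CrCl = (140 − 24) × 116.3 / (72 × 2.9) × 0.85 = 13490.8 / 208.80 × 0.85 ≈ 54.9 mL/min
|40.8 − 54.9| = 14.1 mL/min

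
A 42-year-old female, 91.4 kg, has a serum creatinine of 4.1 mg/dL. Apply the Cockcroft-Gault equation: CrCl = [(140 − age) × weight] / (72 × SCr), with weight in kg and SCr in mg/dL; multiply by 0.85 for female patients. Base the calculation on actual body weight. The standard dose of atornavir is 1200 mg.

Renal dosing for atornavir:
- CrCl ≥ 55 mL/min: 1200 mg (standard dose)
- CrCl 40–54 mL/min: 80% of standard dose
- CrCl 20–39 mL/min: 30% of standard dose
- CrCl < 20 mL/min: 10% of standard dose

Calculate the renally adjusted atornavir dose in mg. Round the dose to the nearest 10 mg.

CrCl = (140 − 42) × 91.4 / (72 × 4.1) × 0.85 = 8957.2 / 295.20 × 0.85 ≈ 25.8 mL/min
CrCl ≈ 26 mL/min → bracket 20–39 mL/min.
30% of 1200 mg = 360 mg

360 mg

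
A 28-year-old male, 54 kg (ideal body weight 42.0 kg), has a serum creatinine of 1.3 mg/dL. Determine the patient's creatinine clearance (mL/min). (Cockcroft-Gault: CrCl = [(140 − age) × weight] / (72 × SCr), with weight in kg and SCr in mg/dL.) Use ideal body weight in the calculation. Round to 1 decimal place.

50.3 mL/min

CrCl = (140 − 28) × 42 / (72 × 1.3) = 4704.0 / 93.60 ≈ 50.3 mL/min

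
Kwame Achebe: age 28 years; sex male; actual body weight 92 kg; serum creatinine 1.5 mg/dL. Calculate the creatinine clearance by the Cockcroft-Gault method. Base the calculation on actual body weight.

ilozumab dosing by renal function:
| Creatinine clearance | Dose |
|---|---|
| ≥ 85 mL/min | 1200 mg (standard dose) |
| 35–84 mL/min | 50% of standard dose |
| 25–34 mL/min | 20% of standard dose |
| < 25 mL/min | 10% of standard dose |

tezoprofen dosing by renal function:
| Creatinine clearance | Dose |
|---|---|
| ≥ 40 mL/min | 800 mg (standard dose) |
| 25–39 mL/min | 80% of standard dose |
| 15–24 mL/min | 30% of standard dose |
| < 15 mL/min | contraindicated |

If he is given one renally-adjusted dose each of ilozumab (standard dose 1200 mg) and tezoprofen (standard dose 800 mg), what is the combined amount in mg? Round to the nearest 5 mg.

CrCl = (140 − 28) × 92 / (72 × 1.5) = 10304.0 / 108.00 ≈ 95.4 mL/min
CrCl ≈ 95 mL/min.
ilozumab: ≥ 85 mL/min → 100% of 1200 mg = 1200 mg.
tezoprofen: ≥ 40 mL/min → 100% of 800 mg = 800 mg.
Total = 1200 + 800 = 2000 mg.

2000 mg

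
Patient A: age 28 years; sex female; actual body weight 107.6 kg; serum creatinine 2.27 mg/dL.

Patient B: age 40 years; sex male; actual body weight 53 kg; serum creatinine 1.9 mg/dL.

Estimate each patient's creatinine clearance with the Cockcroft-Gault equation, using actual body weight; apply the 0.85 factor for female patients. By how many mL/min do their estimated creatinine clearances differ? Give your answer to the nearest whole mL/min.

24 mL/min

Patient A: CrCl = (140 − 28) × 107.6 / (72 × 2.27) × 0.85 = 12051.2 / 163.44 × 0.85 ≈ 62.7 mL/min
Patient B: CrCl = (140 − 40) × 53 / (72 × 1.9) = 5300.0 / 136.80 ≈ 38.7 mL/min
|62.7 − 38.7| = 24.0 mL/min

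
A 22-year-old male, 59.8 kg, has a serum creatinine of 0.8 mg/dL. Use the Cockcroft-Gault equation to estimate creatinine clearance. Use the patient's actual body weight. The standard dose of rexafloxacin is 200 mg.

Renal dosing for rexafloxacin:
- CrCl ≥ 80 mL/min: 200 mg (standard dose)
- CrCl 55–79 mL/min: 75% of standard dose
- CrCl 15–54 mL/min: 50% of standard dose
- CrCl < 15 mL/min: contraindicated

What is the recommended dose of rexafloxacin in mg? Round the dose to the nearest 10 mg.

200 mg

CrCl = (140 − 22) × 59.8 / (72 × 0.8) = 7056.4 / 57.60 ≈ 122.5 mL/min
CrCl ≈ 123 mL/min → bracket ≥ 80 mL/min.
100% of 200 mg = 200 mg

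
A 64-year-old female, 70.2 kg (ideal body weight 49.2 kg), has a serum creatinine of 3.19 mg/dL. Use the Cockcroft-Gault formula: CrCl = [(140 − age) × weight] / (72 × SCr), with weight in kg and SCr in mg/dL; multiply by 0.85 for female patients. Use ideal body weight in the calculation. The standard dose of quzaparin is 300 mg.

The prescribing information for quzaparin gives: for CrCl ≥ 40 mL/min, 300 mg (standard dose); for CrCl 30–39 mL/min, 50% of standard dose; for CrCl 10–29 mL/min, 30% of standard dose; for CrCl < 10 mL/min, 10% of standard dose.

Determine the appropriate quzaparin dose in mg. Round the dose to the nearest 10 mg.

CrCl = (140 − 64) × 49.2 / (72 × 3.19) × 0.85 = 3739.2 / 229.68 × 0.85 ≈ 13.8 mL/min
CrCl ≈ 14 mL/min → bracket 10–29 mL/min.
30% of 300 mg = 90 mg

90 mg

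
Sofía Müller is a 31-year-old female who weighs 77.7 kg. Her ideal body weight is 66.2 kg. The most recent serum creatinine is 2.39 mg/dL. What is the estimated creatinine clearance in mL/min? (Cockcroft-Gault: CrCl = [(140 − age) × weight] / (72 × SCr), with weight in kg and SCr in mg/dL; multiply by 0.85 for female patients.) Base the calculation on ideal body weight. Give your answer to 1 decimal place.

CrCl = (140 − 31) × 66.2 / (72 × 2.39) × 0.85 = 7215.8 / 172.08 × 0.85 ≈ 35.6 mL/min

35.6 mL/min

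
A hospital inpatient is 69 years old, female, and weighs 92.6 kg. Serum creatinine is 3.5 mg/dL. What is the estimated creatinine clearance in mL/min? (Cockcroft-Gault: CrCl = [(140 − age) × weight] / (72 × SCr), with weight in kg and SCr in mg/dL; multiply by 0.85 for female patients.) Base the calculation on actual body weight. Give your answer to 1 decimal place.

22.2 mL/min

CrCl = (140 − 69) × 92.6 / (72 × 3.5) × 0.85 = 6574.6 / 252.00 × 0.85 ≈ 22.2 mL/min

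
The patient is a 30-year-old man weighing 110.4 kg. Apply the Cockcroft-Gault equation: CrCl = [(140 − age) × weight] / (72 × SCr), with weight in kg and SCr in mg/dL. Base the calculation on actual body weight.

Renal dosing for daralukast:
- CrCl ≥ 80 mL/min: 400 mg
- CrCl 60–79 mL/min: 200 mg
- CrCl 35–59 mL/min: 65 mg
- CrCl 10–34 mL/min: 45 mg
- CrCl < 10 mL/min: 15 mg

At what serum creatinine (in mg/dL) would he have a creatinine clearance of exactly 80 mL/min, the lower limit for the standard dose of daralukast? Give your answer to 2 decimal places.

2.11 mg/dL

Standard dose requires CrCl ≥ 80 mL/min.
Set (140 − 30) × 110.4 / (72 × SCr) = 80
SCr = (140 − 30) × 110.4 / (72 × 80) = 2.108 mg/dL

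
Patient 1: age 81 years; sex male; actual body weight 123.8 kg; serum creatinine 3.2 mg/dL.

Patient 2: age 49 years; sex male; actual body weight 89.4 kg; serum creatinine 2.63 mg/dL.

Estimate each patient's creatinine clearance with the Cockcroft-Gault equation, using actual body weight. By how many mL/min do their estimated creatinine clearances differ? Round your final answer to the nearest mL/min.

Patient 1: CrCl = (140 − 81) × 123.8 / (72 × 3.2) = 7304.2 / 230.40 ≈ 31.7 mL/min
Patient 2: CrCl = (140 − 49) × 89.4 / (72 × 2.63) = 8135.4 / 189.36 ≈ 43.0 mL/min
|31.7 − 43.0| = 11.3 mL/min

11 mL/min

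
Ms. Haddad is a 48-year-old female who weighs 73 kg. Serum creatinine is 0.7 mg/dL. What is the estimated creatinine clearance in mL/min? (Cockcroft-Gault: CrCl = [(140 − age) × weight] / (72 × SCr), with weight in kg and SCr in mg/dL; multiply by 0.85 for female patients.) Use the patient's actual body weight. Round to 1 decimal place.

113.3 mL/min

CrCl = (140 − 48) × 73 / (72 × 0.7) × 0.85 = 6716.0 / 50.40 × 0.85 ≈ 113.3 mL/min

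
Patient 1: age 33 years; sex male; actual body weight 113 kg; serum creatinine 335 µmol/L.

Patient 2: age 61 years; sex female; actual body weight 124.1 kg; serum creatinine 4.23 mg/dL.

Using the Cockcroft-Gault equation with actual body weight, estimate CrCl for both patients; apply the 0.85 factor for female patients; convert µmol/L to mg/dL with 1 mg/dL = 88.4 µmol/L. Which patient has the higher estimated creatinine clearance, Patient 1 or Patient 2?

Patient 1

Patient 1: SCr = 335 / 88.4 = 3.79 mg/dL
Patient 1: CrCl = (140 − 33) × 113 / (72 × 3.79) = 12091.0 / 272.88 ≈ 44.3 mL/min
Patient 2: CrCl = (140 − 61) × 124.1 / (72 × 4.23) × 0.85 = 9803.9 / 304.56 × 0.85 ≈ 27.4 mL/min
44.3 vs 27.4 mL/min → Patient 1 is higher.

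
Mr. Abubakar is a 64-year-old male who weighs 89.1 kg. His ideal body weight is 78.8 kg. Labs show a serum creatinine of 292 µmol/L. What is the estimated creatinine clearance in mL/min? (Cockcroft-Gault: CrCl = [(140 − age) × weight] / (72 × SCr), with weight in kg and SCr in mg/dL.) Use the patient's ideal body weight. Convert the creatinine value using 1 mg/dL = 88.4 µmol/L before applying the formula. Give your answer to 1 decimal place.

SCr = 292 / 88.4 = 3.303 mg/dL
CrCl = (140 − 64) × 78.8 / (72 × 3.303) = 5988.8 / 237.82 ≈ 25.2 mL/min

25.2 mL/min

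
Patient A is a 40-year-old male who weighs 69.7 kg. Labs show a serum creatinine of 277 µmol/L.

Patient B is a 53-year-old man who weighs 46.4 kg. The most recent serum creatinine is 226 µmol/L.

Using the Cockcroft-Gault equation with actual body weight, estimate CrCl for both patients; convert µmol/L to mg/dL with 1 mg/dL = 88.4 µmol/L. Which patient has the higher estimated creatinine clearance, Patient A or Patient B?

Patient A: SCr = 277 / 88.4 = 3.133 mg/dL
Patient A: CrCl = (140 − 40) × 69.7 / (72 × 3.133) = 6970.0 / 225.58 ≈ 30.9 mL/min
Patient B: SCr = 226 / 88.4 = 2.557 mg/dL
Patient B: CrCl = (140 − 53) × 46.4 / (72 × 2.557) = 4036.8 / 184.10 ≈ 21.9 mL/min
30.9 vs 21.9 mL/min → Patient A is higher.

Patient A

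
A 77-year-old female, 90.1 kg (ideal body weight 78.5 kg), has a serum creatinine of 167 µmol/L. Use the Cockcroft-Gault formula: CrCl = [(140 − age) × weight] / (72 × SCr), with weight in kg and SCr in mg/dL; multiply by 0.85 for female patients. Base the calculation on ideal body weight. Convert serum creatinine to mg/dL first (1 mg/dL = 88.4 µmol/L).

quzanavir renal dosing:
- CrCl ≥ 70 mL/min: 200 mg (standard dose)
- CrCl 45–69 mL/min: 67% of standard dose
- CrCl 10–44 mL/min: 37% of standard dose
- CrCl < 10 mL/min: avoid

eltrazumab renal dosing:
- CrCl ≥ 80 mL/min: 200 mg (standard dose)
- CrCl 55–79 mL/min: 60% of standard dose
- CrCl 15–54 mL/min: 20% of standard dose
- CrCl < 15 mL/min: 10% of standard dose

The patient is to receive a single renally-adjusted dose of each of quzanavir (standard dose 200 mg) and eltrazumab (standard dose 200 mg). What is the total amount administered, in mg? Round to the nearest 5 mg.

115 mg

SCr = 167 / 88.4 = 1.889 mg/dL
CrCl = (140 − 77) × 78.5 / (72 × 1.889) × 0.85 = 4945.5 / 136.01 × 0.85 ≈ 30.9 mL/min
CrCl ≈ 31 mL/min.
quzanavir: 10–44 mL/min → 37% of 200 mg = 74 mg.
eltrazumab: 15–54 mL/min → 20% of 200 mg = 40 mg.
Total = 74 + 40 = 114 mg.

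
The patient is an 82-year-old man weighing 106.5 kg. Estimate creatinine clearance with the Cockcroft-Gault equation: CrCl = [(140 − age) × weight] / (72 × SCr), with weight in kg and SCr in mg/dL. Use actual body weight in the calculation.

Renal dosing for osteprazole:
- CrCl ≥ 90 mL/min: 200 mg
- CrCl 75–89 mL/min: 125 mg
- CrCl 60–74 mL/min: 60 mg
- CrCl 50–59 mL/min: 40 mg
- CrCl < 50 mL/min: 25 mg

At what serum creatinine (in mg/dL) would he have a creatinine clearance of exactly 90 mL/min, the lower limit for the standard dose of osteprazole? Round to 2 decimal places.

0.95 mg/dL

Standard dose requires CrCl ≥ 90 mL/min.
Set (140 − 82) × 106.5 / (72 × SCr) = 90
SCr = (140 − 82) × 106.5 / (72 × 90) = 0.953 mg/dL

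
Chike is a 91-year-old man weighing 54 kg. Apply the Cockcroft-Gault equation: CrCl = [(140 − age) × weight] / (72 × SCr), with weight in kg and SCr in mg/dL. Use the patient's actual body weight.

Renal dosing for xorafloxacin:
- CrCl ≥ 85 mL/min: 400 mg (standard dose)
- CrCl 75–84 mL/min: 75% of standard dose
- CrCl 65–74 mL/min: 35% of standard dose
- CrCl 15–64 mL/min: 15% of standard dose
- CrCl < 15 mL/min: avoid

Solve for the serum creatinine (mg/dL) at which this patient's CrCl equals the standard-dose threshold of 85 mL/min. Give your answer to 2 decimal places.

Standard dose requires CrCl ≥ 85 mL/min.
Set (140 − 91) × 54 / (72 × SCr) = 85
SCr = (140 − 91) × 54 / (72 × 85) = 0.432 mg/dL

0.43 mg/dL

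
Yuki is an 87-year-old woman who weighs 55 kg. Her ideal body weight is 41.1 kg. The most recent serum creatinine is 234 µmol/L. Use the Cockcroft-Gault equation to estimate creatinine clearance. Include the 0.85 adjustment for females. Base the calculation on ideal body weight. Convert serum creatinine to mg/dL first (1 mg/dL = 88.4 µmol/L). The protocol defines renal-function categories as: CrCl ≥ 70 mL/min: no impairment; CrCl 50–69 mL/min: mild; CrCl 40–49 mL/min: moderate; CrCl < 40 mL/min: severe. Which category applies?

SCr = 234 / 88.4 = 2.647 mg/dL
CrCl = (140 − 87) × 41.1 / (72 × 2.647) × 0.85 = 2178.3 / 190.58 × 0.85 ≈ 9.7 mL/min
10 mL/min falls in the 'severe' range.

severe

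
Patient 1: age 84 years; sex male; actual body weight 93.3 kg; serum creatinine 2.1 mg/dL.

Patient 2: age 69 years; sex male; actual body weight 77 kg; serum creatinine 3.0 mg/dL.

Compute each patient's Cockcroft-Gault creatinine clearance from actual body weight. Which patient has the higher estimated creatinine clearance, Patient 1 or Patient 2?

Patient 1

Patient 1: CrCl = (140 − 84) × 93.3 / (72 × 2.1) = 5224.8 / 151.20 ≈ 34.6 mL/min
Patient 2: CrCl = (140 − 69) × 77 / (72 × 3) = 5467.0 / 216.00 ≈ 25.3 mL/min
34.6 vs 25.3 mL/min → Patient 1 is higher.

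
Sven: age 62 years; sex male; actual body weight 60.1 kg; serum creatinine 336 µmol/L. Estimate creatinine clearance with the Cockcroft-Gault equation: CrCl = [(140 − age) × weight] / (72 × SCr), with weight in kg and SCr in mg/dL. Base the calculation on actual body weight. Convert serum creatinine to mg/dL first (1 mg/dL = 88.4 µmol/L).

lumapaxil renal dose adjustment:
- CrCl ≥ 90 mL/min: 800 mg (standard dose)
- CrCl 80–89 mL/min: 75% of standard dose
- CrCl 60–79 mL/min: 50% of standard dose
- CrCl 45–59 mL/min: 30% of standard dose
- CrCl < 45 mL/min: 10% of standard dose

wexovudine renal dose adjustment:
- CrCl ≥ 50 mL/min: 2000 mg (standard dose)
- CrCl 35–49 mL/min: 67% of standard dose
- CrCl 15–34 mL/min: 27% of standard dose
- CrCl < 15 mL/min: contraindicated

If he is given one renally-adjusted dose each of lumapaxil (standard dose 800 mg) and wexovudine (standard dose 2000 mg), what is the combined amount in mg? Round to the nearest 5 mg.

SCr = 336 / 88.4 = 3.801 mg/dL
CrCl = (140 − 62) × 60.1 / (72 × 3.801) = 4687.8 / 273.67 ≈ 17.1 mL/min
CrCl ≈ 17 mL/min.
lumapaxil: < 45 mL/min → 10% of 800 mg = 80 mg.
wexovudine: 15–34 mL/min → 27% of 2000 mg = 540 mg.
Total = 80 + 540 = 620 mg.

620 mg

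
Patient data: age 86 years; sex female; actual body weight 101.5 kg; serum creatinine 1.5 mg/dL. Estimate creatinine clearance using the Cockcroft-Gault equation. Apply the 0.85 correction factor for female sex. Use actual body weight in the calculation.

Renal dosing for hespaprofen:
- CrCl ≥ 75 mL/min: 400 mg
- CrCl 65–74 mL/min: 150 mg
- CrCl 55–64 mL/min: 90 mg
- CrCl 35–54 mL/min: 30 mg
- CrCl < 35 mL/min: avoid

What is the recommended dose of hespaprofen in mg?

30 mg

CrCl = (140 − 86) × 101.5 / (72 × 1.5) × 0.85 = 5481.0 / 108.00 × 0.85 ≈ 43.1 mL/min
CrCl ≈ 43 mL/min → bracket 35–54 mL/min.
Dose for this bracket: 30 mg.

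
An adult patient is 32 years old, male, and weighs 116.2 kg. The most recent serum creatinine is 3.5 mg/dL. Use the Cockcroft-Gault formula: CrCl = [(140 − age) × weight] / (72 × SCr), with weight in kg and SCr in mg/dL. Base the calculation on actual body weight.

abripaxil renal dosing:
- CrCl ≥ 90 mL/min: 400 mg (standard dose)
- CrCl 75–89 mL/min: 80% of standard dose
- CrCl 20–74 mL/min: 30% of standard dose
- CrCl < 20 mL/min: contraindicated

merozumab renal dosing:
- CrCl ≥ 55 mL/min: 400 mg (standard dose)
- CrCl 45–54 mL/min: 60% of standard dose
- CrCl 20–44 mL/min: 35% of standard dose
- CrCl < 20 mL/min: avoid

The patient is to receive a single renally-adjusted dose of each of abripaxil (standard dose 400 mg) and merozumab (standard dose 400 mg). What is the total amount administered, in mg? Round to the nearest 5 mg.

360 mg

CrCl = (140 − 32) × 116.2 / (72 × 3.5) = 12549.6 / 252.00 ≈ 49.8 mL/min
CrCl ≈ 50 mL/min.
abripaxil: 20–74 mL/min → 30% of 400 mg = 120 mg.
merozumab: 45–54 mL/min → 60% of 400 mg = 240 mg.
Total = 120 + 240 = 360 mg.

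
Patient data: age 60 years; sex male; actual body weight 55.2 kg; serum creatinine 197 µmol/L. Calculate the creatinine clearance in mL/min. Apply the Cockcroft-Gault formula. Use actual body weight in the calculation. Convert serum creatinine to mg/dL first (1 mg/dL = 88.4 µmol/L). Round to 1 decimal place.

SCr = 197 / 88.4 = 2.229 mg/dL
CrCl = (140 − 60) × 55.2 / (72 × 2.229) = 4416.0 / 160.49 ≈ 27.5 mL/min

27.5 mL/min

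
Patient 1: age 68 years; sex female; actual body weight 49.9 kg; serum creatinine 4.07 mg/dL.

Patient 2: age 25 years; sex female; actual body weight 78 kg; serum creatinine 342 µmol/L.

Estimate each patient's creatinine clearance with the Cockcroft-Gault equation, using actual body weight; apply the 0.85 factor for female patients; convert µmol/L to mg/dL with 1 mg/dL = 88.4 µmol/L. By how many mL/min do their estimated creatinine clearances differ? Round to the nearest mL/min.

17 mL/min

Patient 1: CrCl = (140 − 68) × 49.9 / (72 × 4.07) × 0.85 = 3592.8 / 293.04 × 0.85 ≈ 10.4 mL/min
Patient 2: SCr = 342 / 88.4 = 3.869 mg/dL
Patient 2: CrCl = (140 − 25) × 78 / (72 × 3.869) × 0.85 = 8970.0 / 278.57 × 0.85 ≈ 27.4 mL/min
|10.4 − 27.4| = 17.0 mL/min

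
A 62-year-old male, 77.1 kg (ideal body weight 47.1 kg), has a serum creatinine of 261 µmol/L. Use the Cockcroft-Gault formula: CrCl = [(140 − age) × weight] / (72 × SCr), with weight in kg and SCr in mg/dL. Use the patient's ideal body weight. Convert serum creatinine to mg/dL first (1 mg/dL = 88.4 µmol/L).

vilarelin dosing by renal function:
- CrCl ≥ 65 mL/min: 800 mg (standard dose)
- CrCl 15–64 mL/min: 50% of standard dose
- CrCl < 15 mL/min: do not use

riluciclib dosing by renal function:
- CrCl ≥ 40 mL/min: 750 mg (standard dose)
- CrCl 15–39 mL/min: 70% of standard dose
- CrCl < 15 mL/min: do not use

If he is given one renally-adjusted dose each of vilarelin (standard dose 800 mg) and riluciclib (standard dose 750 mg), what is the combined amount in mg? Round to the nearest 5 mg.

925 mg

SCr = 261 / 88.4 = 2.952 mg/dL
CrCl = (140 − 62) × 47.1 / (72 × 2.952) = 3673.8 / 212.54 ≈ 17.3 mL/min
CrCl ≈ 17 mL/min.
vilarelin: 15–64 mL/min → 50% of 800 mg = 400 mg.
riluciclib: 15–39 mL/min → 70% of 750 mg = 525 mg.
Total = 400 + 525 = 925 mg.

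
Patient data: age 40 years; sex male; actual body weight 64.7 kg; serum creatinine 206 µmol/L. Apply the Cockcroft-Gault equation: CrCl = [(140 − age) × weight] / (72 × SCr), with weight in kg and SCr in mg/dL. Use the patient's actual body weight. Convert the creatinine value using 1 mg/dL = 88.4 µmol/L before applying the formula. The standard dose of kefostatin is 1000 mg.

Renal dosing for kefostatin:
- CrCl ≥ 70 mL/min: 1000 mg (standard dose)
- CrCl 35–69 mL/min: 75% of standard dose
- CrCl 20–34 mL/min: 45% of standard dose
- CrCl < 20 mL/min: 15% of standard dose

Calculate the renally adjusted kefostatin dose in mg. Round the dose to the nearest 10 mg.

SCr = 206 / 88.4 = 2.33 mg/dL
CrCl = (140 − 40) × 64.7 / (72 × 2.33) = 6470.0 / 167.76 ≈ 38.6 mL/min
CrCl ≈ 39 mL/min → bracket 35–69 mL/min.
75% of 1000 mg = 750 mg

750 mg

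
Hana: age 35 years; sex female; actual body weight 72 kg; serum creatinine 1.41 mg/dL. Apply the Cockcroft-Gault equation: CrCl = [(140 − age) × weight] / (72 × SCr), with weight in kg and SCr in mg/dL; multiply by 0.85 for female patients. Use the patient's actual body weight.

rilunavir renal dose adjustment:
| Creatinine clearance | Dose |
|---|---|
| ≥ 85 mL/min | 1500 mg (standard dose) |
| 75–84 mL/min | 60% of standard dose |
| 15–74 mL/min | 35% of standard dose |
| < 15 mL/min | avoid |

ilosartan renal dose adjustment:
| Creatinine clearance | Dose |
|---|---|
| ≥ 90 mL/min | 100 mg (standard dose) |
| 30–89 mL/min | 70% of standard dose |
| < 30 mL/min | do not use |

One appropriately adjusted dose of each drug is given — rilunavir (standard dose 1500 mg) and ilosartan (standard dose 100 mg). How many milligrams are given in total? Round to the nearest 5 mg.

595 mg

CrCl = (140 − 35) × 72 / (72 × 1.41) × 0.85 = 7560.0 / 101.52 × 0.85 ≈ 63.3 mL/min
CrCl ≈ 63 mL/min.
rilunavir: 15–74 mL/min → 35% of 1500 mg = 525 mg.
ilosartan: 30–89 mL/min → 70% of 100 mg = 70 mg.
Total = 525 + 70 = 595 mg.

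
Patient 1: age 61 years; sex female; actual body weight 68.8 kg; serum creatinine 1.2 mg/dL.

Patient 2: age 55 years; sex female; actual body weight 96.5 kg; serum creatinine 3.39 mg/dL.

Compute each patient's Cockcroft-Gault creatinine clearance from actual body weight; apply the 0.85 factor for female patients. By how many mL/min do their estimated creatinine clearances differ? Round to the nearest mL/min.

25 mL/min

Patient 1: CrCl = (140 − 61) × 68.8 / (72 × 1.2) × 0.85 = 5435.2 / 86.40 × 0.85 ≈ 53.5 mL/min
Patient 2: CrCl = (140 − 55) × 96.5 / (72 × 3.39) × 0.85 = 8202.5 / 244.08 × 0.85 ≈ 28.6 mL/min
|53.5 − 28.6| = 24.9 mL/min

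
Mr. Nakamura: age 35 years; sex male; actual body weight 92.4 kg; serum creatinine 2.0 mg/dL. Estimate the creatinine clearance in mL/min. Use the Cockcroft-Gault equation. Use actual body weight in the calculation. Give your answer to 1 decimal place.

67.4 mL/min

CrCl = (140 − 35) × 92.4 / (72 × 2) = 9702.0 / 144.00 ≈ 67.4 mL/min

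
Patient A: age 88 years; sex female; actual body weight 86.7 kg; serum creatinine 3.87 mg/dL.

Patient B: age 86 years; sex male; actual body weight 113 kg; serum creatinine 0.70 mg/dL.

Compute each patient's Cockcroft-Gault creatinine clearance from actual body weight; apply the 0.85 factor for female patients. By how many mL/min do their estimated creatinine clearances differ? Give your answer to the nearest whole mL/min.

107 mL/min

Patient A: CrCl = (140 − 88) × 86.7 / (72 × 3.87) × 0.85 = 4508.4 / 278.64 × 0.85 ≈ 13.8 mL/min
Patient B: CrCl = (140 − 86) × 113 / (72 × 0.7) = 6102.0 / 50.40 ≈ 121.1 mL/min
|13.8 − 121.1| = 107.3 mL/min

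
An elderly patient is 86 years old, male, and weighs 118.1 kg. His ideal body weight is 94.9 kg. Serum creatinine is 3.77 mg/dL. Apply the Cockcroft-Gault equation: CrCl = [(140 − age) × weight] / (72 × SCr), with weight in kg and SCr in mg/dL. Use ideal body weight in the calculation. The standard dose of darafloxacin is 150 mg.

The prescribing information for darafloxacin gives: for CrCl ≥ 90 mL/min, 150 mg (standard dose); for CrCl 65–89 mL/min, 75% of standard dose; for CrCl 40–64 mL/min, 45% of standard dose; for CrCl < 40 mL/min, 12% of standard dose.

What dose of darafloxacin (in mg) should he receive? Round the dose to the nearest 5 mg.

20 mg

CrCl = (140 − 86) × 94.9 / (72 × 3.77) = 5124.6 / 271.44 ≈ 18.9 mL/min
CrCl ≈ 19 mL/min → bracket < 40 mL/min.
12% of 150 mg = 18 mg → 20 mg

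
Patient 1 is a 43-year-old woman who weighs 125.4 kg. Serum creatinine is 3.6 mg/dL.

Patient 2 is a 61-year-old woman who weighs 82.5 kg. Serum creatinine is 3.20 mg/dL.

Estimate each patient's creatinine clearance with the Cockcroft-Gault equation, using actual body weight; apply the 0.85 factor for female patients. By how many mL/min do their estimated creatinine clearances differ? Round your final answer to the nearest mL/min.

16 mL/min

Patient 1: CrCl = (140 − 43) × 125.4 / (72 × 3.6) × 0.85 = 12163.8 / 259.20 × 0.85 ≈ 39.9 mL/min
Patient 2: CrCl = (140 − 61) × 82.5 / (72 × 3.2) × 0.85 = 6517.5 / 230.40 × 0.85 ≈ 24.0 mL/min
|39.9 − 24.0| = 15.9 mL/min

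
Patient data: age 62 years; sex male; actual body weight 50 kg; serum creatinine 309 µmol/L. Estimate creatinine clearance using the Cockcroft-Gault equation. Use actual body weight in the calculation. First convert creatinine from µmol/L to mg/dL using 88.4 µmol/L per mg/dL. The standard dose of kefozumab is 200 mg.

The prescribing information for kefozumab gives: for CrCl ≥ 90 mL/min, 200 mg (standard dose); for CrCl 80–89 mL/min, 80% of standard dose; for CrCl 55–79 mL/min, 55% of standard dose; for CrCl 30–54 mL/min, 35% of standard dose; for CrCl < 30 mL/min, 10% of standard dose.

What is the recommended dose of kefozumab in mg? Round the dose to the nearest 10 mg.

20 mg

SCr = 309 / 88.4 = 3.495 mg/dL
CrCl = (140 − 62) × 50 / (72 × 3.495) = 3900.0 / 251.64 ≈ 15.5 mL/min
CrCl ≈ 15 mL/min → bracket < 30 mL/min.
10% of 200 mg = 20 mg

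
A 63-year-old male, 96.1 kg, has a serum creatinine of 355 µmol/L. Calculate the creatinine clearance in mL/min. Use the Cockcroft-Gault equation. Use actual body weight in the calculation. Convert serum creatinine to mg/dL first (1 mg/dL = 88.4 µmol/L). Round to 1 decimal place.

SCr = 355 / 88.4 = 4.016 mg/dL
CrCl = (140 − 63) × 96.1 / (72 × 4.016) = 7399.7 / 289.15 ≈ 25.6 mL/min

25.6 mL/min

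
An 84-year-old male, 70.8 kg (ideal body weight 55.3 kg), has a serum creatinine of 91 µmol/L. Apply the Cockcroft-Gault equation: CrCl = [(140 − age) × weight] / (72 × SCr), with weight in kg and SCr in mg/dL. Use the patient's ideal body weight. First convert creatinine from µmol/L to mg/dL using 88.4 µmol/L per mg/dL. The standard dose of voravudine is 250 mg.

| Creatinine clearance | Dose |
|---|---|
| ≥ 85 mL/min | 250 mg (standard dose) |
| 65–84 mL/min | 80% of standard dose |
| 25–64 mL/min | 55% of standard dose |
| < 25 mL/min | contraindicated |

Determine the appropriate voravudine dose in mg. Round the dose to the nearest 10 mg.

140 mg

SCr = 91 / 88.4 = 1.029 mg/dL
CrCl = (140 − 84) × 55.3 / (72 × 1.029) = 3096.8 / 74.09 ≈ 41.8 mL/min
CrCl ≈ 42 mL/min → bracket 25–64 mL/min.
55% of 250 mg = 137.5 mg → 140 mg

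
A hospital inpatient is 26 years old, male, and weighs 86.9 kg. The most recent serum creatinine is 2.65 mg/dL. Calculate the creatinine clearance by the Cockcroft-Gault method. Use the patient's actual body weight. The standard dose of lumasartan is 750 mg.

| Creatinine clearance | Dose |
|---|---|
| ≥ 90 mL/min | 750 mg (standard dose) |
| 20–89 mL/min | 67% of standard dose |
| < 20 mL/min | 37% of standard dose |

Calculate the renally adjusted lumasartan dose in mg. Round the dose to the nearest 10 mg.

500 mg

CrCl = (140 − 26) × 86.9 / (72 × 2.65) = 9906.6 / 190.80 ≈ 51.9 mL/min
CrCl ≈ 52 mL/min → bracket 20–89 mL/min.
67% of 750 mg = 502.5 mg → 500 mg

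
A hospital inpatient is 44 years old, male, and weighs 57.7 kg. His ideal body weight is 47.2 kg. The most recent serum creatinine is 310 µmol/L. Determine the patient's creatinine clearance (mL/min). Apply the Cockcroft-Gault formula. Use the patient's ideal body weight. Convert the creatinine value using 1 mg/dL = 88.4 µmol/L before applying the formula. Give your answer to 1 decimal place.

17.9 mL/min

SCr = 310 / 88.4 = 3.507 mg/dL
CrCl = (140 − 44) × 47.2 / (72 × 3.507) = 4531.2 / 252.50 ≈ 17.9 mL/min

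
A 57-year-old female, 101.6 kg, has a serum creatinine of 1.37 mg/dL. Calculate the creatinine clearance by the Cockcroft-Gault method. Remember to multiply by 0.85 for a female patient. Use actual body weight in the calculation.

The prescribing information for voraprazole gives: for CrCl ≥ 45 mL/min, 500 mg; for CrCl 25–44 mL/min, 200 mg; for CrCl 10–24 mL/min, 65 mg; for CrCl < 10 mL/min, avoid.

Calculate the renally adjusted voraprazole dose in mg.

500 mg

CrCl = (140 − 57) × 101.6 / (72 × 1.37) × 0.85 = 8432.8 / 98.64 × 0.85 ≈ 72.7 mL/min
CrCl ≈ 73 mL/min → bracket ≥ 45 mL/min.
Dose for this bracket: 500 mg.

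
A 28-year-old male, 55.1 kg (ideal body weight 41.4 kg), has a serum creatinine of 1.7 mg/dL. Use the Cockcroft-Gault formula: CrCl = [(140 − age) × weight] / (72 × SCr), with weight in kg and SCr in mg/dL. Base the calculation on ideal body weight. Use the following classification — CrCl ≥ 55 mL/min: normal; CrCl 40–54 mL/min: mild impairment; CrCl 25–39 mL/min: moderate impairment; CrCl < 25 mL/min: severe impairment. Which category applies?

moderate impairment

CrCl = (140 − 28) × 41.4 / (72 × 1.7) = 4636.8 / 122.40 ≈ 37.9 mL/min
38 mL/min falls in the 'moderate impairment' range.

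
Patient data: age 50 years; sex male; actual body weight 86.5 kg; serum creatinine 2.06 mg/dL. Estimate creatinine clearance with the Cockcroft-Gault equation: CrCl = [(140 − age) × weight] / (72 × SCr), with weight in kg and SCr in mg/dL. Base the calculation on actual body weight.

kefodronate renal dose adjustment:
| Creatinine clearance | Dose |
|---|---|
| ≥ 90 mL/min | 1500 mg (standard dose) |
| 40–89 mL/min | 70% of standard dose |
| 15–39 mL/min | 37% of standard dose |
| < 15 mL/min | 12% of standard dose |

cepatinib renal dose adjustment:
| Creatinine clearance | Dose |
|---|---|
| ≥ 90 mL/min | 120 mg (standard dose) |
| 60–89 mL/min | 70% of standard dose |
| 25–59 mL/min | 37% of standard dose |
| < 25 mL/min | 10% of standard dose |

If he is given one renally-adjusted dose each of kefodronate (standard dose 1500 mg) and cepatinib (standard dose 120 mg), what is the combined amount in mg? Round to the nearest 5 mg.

1095 mg

CrCl = (140 − 50) × 86.5 / (72 × 2.06) = 7785.0 / 148.32 ≈ 52.5 mL/min
CrCl ≈ 52 mL/min.
kefodronate: 40–89 mL/min → 70% of 1500 mg = 1050 mg.
cepatinib: 25–59 mL/min → 37% of 120 mg = 44.4 mg.
Total = 1050 + 44.4 = 1094.4 mg.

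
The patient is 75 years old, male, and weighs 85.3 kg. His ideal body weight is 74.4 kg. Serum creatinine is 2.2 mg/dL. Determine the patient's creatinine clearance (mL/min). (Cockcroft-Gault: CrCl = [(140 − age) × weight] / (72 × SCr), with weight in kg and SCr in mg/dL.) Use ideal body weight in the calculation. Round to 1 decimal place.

CrCl = (140 − 75) × 74.4 / (72 × 2.2) = 4836.0 / 158.40 ≈ 30.5 mL/min

30.5 mL/min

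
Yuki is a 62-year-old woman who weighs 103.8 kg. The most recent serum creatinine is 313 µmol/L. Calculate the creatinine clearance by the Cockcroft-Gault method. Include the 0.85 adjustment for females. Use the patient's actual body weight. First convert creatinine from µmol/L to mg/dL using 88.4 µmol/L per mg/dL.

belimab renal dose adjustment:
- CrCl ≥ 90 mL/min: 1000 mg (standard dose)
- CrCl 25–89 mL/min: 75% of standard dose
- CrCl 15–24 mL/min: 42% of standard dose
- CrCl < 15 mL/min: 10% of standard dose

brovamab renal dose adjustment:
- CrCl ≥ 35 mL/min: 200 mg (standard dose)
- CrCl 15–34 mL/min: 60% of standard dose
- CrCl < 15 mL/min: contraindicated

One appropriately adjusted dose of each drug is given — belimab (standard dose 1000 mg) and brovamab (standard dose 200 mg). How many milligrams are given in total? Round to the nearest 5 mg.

SCr = 313 / 88.4 = 3.541 mg/dL
CrCl = (140 − 62) × 103.8 / (72 × 3.541) × 0.85 = 8096.4 / 254.95 × 0.85 ≈ 27.0 mL/min
CrCl ≈ 27 mL/min.
belimab: 25–89 mL/min → 75% of 1000 mg = 750 mg.
brovamab: 15–34 mL/min → 60% of 200 mg = 120 mg.
Total = 750 + 120 = 870 mg.

870 mg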